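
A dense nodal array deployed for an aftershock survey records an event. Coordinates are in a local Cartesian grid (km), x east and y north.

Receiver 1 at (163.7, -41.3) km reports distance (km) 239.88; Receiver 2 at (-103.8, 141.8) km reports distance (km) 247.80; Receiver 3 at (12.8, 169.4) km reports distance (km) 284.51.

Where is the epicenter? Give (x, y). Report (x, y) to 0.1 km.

Circle about each station: (x − 163.7)² + (y + 41.3)² = 239.88²; (x + 103.8)² + (y − 141.8)² = 247.80²; (x − 12.8)² + (y − 169.4)² = 284.51².
Subtracting pairs of circle equations eliminates x²+y² and gives linear equations (the radical axes):
-535.0 x + 366.2 y = -1484.13
-301.8 x + 421.4 y = -23046.71
Solving the 2×2 system: x ≈ -68.0, y ≈ -103.4 km.

-68.0 km east, -103.4 km north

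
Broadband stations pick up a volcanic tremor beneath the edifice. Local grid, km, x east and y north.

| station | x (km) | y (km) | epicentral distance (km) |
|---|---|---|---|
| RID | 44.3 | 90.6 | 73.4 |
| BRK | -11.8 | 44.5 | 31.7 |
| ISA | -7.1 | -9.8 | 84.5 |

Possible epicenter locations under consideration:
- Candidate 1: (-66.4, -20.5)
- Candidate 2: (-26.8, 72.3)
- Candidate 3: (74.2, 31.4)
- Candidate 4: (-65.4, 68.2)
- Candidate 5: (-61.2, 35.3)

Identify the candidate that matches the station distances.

For each candidate, compare |candidate − station| to the reported distance:
Candidate 1: residuals RID 83.4, BRK 53.2, ISA 24.2 → max 83.4 km
Candidate 2: residuals RID 0.0, BRK 0.1, ISA 0.1 → max 0.1 km
Candidate 3: residuals RID 7.1, BRK 55.3, ISA 6.6 → max 55.3 km
Candidate 4: residuals RID 38.6, BRK 26.9, ISA 12.9 → max 38.6 km
Candidate 5: residuals RID 45.7, BRK 18.5, ISA 14.1 → max 45.7 km
Only Candidate 2 has all residuals ≈ 0.

Candidate 2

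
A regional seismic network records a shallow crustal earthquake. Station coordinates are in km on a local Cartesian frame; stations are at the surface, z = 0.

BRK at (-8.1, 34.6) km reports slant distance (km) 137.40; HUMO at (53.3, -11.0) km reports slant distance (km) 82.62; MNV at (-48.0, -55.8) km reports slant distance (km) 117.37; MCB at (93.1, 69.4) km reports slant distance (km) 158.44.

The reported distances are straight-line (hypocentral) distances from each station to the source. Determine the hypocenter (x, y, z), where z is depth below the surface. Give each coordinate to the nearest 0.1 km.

Each station gives a sphere (x−x_i)² + (y−y_i)² + z² = d_i² (stations at z=0).
Subtracting the BRK sphere from HUMO and MNV: z² cancels, leaving linear equations in x and y:
122.8 x − 91.2 y = 13751.82
-79.8 x − 180.8 y = 9257.91
Solving: x ≈ 55.699, y ≈ -75.789 km (keep extra digits for the depth step; rounded: 55.7, -75.8).
Then from the BRK sphere: z² = 137.40² − (x + 8.1)² − (y − 34.6)² with x = 55.699, y = -75.789, so z ≈ 51.212 ≈ 51.2 km.

x ≈ 55.7 km, y ≈ -75.8 km, depth ≈ 51.2 km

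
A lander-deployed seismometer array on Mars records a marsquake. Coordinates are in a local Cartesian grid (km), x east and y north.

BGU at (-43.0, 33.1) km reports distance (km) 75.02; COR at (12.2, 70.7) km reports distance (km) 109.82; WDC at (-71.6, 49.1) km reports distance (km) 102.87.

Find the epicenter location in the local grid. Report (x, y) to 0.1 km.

Circle about each station: (x + 43.0)² + (y − 33.1)² = 75.02²; (x − 12.2)² + (y − 70.7)² = 109.82²; (x + 71.6)² + (y − 49.1)² = 102.87².
Subtracting the BGU equation from the COR and WDC equations removes the quadratic terms:
110.4 x + 75.2 y = -4229.71
-57.2 x + 32.0 y = -361.48
Solving the 2×2 system: x ≈ -13.8, y ≈ -36.0 km.
Check against BGU (with the unrounded x, y): √((x + 43.0)²+(y − 33.1)²) = 74.99 ≈ 75.02 km. ✓

x ≈ -13.8 km, y ≈ -36.0 km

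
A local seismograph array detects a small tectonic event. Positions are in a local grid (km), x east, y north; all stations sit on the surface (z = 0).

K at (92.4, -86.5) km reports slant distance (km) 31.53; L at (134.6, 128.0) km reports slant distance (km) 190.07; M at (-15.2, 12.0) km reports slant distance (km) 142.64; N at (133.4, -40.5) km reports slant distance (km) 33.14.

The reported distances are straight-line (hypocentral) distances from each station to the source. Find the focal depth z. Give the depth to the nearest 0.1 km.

Each station gives a sphere (x−x_i)² + (y−y_i)² + z² = d_i² (stations at z=0).
Subtracting the K sphere from L and M: z² cancels, leaving linear equations in x and y:
84.4 x + 429.0 y = -16651.31
-215.2 x + 197.0 y = -34997.00
Solving: x ≈ 107.698, y ≈ -60.002 km (keep extra digits for the depth step; rounded: 107.7, -60.0).
Then from the K sphere: z² = 31.53² − (x − 92.4)² − (y + 86.5)² with x = 107.698, y = -60.002, so z ≈ 7.614 ≈ 7.6 km.

depth ≈ 7.6 km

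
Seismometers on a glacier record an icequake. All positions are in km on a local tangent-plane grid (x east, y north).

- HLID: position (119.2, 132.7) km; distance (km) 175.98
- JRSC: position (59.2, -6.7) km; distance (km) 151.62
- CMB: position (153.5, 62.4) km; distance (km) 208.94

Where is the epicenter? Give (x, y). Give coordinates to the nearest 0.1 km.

-52.8 km east, 95.5 km north

Circle about each station: (x − 119.2)² + (y − 132.7)² = 175.98²; (x − 59.2)² + (y + 6.7)² = 151.62²; (x − 153.5)² + (y − 62.4)² = 208.94².
Subtracting pairs of circle equations eliminates x²+y² and gives linear equations (the radical axes):
-120.0 x − 278.8 y = -20288.06
68.6 x − 140.6 y = -17048.88
Solving the 2×2 system: x ≈ -52.8, y ≈ 95.5 km.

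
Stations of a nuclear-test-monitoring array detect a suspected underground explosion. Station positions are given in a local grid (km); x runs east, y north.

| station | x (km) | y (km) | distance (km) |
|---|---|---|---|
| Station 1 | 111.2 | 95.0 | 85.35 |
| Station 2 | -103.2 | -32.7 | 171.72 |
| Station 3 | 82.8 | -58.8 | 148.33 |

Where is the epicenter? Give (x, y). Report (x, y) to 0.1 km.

27.4 km east, 78.8 km north

Circle about each station: (x − 111.2)² + (y − 95.0)² = 85.35²; (x + 103.2)² + (y + 32.7)² = 171.72²; (x − 82.8)² + (y + 58.8)² = 148.33².
Subtracting the Station 1 equation from the Station 2 and Station 3 equations removes the quadratic terms:
-428.8 x − 255.4 y = -31874.05
-56.8 x − 307.6 y = -25794.33
Solving the 2×2 system: x ≈ 27.4, y ≈ 78.8 km.
Check against Station 1 (with the unrounded x, y): √((x − 111.2)²+(y − 95.0)²) = 85.35 ≈ 85.35 km. ✓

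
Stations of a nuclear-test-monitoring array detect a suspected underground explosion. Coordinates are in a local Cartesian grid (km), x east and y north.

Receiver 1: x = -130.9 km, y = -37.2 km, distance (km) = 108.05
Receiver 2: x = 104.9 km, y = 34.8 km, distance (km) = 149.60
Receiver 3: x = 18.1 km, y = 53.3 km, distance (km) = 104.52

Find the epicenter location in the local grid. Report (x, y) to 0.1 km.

(-23.0, -42.8)

Circle about each station: (x + 130.9)² + (y + 37.2)² = 108.05²; (x − 104.9)² + (y − 34.8)² = 149.60²; (x − 18.1)² + (y − 53.3)² = 104.52².
Subtracting the Receiver 1 equation from the Receiver 2 and Receiver 3 equations removes the quadratic terms:
471.6 x + 144.0 y = -17008.96
298.0 x + 181.0 y = -14599.78
Solving the 2×2 system: x ≈ -23.0, y ≈ -42.8 km.
Check against Receiver 1 (with the unrounded x, y): √((x + 130.9)²+(y + 37.2)²) = 108.05 ≈ 108.05 km. ✓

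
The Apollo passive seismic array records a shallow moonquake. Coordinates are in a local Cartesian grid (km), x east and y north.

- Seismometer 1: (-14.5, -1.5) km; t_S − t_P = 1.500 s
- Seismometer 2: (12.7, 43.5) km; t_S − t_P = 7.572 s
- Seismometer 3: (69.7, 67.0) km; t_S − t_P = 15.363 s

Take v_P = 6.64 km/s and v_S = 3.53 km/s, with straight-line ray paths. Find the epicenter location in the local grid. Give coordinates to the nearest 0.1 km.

-25.5 km east, 1.1 km north

Distance from S−P lag: d = Δt · v_P v_S / (v_P − v_S) = Δt · (6.64·3.53)/(6.64−3.53) ≈ 7.5367·Δt.
So d_Seismometer 1 = 11.31, d_Seismometer 2 = 57.07, d_Seismometer 3 = 115.79 km.
Circle about each station: (x + 14.5)² + (y + 1.5)² = 11.31²; (x − 12.7)² + (y − 43.5)² = 57.07²; (x − 69.7)² + (y − 67.0)² = 115.79².
Subtracting the Seismometer 1 equation from the Seismometer 2 and Seismometer 3 equations removes the quadratic terms:
54.4 x + 90.0 y = -1288.03
168.4 x + 137.0 y = -4144.82
Solving the 2×2 system: x ≈ -25.5, y ≈ 1.1 km.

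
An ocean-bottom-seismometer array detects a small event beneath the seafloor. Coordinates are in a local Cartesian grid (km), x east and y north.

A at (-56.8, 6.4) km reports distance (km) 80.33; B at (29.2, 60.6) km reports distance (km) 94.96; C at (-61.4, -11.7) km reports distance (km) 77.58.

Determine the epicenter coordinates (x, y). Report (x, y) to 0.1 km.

Circle about each station: (x + 56.8)² + (y − 6.4)² = 80.33²; (x − 29.2)² + (y − 60.6)² = 94.96²; (x + 61.4)² + (y + 11.7)² = 77.58².
Subtracting pairs of circle equations eliminates x²+y² and gives linear equations (the radical axes):
172.0 x + 108.4 y = -1306.69
-9.2 x − 36.2 y = 1073.90
Solving the 2×2 system: x ≈ 13.2, y ≈ -33.0 km.

x ≈ 13.2 km, y ≈ -33.0 km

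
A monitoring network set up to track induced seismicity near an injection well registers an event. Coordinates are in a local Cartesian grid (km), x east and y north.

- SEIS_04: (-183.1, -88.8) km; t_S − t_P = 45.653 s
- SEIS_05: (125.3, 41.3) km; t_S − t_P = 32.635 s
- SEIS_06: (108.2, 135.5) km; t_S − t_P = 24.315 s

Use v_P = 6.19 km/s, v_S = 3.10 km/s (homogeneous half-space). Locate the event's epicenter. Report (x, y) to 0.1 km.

-41.3 km east, 156.7 km north

Distance from S−P lag: d = Δt · v_P v_S / (v_P − v_S) = Δt · (6.19·3.10)/(6.19−3.10) ≈ 6.2100·Δt.
So d_SEIS_04 = 283.51, d_SEIS_05 = 202.66, d_SEIS_06 = 151.00 km.
Circle about each station: (x + 183.1)² + (y + 88.8)² = 283.51²; (x − 125.3)² + (y − 41.3)² = 202.66²; (x − 108.2)² + (y − 135.5)² = 151.00².
Subtracting the SEIS_04 equation from the SEIS_05 and SEIS_06 equations removes the quadratic terms:
616.8 x + 260.2 y = 15301.57
582.6 x + 448.6 y = 46233.36
Solving the 2×2 system: x ≈ -41.3, y ≈ 156.7 km.
Check against SEIS_04 (with the unrounded x, y): √((x + 183.1)²+(y + 88.8)²) = 283.50 ≈ 283.51 km. ✓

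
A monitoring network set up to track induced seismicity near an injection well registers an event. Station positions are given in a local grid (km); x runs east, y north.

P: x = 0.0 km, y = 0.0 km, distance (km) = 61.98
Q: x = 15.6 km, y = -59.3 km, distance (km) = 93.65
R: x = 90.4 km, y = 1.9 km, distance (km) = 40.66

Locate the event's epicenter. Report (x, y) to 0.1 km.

Circle about each station: x² + y² = 61.98²; (x − 15.6)² + (y + 59.3)² = 93.65²; (x − 90.4)² + (y − 1.9)² = 40.66².
Subtracting the P equation from the Q and R equations removes the quadratic terms:
31.2 x − 118.6 y = -1168.95
180.8 x + 3.8 y = 10364.05
Solving the 2×2 system: x ≈ 56.8, y ≈ 24.8 km.

x ≈ 56.8 km, y ≈ 24.8 km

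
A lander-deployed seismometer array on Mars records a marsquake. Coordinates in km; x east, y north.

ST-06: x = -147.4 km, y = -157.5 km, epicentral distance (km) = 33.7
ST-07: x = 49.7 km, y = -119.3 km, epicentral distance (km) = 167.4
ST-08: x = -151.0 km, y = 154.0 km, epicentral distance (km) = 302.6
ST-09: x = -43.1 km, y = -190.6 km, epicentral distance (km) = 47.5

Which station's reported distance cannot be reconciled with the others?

Solve using three stations at a time. Using ST-06, ST-07, ST-08 (subtract circle equations pairwise → linear system) gives (x, y) ≈ (-115.5, -146.5).
Distances from that point to each station vs reported:
  ST-06: calculated 33.8 vs reported 33.7 → residual 0.1 km
  ST-07: calculated 167.4 vs reported 167.4 → residual 0.0 km
  ST-08: calculated 302.6 vs reported 302.6 → residual 0.0 km
  ST-09: calculated 84.8 vs reported 47.5 → residual 37.3 km
ST-06, ST-07, ST-08 are mutually consistent (residuals ≈ 0); ST-09 is off by 37.3 km.

ST-09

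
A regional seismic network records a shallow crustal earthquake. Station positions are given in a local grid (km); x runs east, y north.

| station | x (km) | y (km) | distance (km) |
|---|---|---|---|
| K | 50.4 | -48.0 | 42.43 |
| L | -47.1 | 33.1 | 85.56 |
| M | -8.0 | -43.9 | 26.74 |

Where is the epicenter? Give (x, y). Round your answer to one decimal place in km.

Circle about each station: (x − 50.4)² + (y + 48.0)² = 42.43²; (x + 47.1)² + (y − 33.1)² = 85.56²; (x + 8.0)² + (y + 43.9)² = 26.74².
Subtracting pairs of circle equations eliminates x²+y² and gives linear equations (the radical axes):
-195.0 x + 162.2 y = -7050.35
-116.8 x + 8.2 y = -1767.67
Solving the 2×2 system: x ≈ 13.2, y ≈ -27.6 km.
Check against K (with the unrounded x, y): √((x − 50.4)²+(y + 48.0)²) = 42.43 ≈ 42.43 km. ✓

13.2 km east, -27.6 km north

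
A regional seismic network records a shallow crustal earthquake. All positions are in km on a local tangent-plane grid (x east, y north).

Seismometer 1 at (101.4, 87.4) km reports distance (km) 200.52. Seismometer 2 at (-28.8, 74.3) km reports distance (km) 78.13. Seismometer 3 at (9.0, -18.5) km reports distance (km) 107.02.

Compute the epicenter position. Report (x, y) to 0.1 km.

(-89.0, 24.5)

Circle about each station: (x − 101.4)² + (y − 87.4)² = 200.52²; (x + 28.8)² + (y − 74.3)² = 78.13²; (x − 9.0)² + (y + 18.5)² = 107.02².
Subtracting the Seismometer 1 equation from the Seismometer 2 and Seismometer 3 equations removes the quadratic terms:
-260.4 x − 26.2 y = 22533.18
-184.8 x − 211.8 y = 11257.52
Solving the 2×2 system: x ≈ -89.0, y ≈ 24.5 km.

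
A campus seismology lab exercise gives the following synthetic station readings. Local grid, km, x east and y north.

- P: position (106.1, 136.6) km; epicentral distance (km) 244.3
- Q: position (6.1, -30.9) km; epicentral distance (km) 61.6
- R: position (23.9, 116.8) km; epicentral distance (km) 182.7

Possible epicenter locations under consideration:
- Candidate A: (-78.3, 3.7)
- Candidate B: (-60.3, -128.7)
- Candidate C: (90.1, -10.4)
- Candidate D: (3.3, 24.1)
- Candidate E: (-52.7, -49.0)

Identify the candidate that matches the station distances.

Candidate E

For each candidate, compare |candidate − station| to the reported distance:
Candidate A: residuals P 17.0, Q 29.6, R 30.3 → max 30.3 km
Candidate B: residuals P 68.9, Q 56.6, R 76.8 → max 76.8 km
Candidate C: residuals P 96.4, Q 24.9, R 39.3 → max 96.4 km
Candidate D: residuals P 91.9, Q 6.5, R 87.7 → max 91.9 km
Candidate E: residuals P 0.0, Q 0.1, R 0.1 → max 0.1 km
Only Candidate E has all residuals ≈ 0.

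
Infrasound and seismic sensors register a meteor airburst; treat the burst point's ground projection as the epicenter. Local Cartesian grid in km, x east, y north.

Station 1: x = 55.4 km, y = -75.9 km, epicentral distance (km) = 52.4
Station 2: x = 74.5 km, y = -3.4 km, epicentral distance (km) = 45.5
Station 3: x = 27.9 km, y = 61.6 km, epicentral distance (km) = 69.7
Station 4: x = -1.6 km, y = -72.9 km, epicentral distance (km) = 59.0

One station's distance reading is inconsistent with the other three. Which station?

Solve using three stations at a time. Using Station 1, Station 2, Station 4 (subtract circle equations pairwise → linear system) gives (x, y) ≈ (35.8, -27.3).
Distances from that point to each station vs reported:
  Station 1: calculated 52.4 vs reported 52.4 → residual 0.0 km
  Station 2: calculated 45.5 vs reported 45.5 → residual 0.0 km
  Station 3: calculated 89.3 vs reported 69.7 → residual 19.6 km
  Station 4: calculated 59.0 vs reported 59.0 → residual 0.0 km
Station 1, Station 2, Station 4 are mutually consistent (residuals ≈ 0); Station 3 is off by 19.6 km.

Station 3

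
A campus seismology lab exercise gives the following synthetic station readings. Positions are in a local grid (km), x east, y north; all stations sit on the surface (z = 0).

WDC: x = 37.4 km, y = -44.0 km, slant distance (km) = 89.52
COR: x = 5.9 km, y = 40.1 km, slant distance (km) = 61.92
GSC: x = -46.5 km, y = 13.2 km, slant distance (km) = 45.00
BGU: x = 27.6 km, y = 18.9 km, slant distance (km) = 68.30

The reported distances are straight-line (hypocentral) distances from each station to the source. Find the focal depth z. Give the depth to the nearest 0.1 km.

Each station gives a sphere (x−x_i)² + (y−y_i)² + z² = d_i² (stations at z=0).
Subtracting the WDC sphere from COR and GSC: z² cancels, leaving linear equations in x and y:
-63.0 x + 168.2 y = 2487.80
-167.8 x + 114.4 y = 4990.56
Solving: x ≈ -26.398, y ≈ 4.903 km (keep extra digits for the depth step; rounded: -26.4, 4.9).
Then from the WDC sphere: z² = 89.52² − (x − 37.4)² − (y + 44.0)² with x = -26.398, y = 4.903, so z ≈ 39.397 ≈ 39.4 km.

depth ≈ 39.4 km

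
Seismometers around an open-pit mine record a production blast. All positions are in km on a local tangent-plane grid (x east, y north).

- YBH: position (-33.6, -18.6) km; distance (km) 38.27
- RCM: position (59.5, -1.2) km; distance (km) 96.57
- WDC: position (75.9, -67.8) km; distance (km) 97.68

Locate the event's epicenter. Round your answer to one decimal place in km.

Circle about each station: (x + 33.6)² + (y + 18.6)² = 38.27²; (x − 59.5)² + (y + 1.2)² = 96.57²; (x − 75.9)² + (y + 67.8)² = 97.68².
Subtracting the YBH equation from the RCM and WDC equations removes the quadratic terms:
186.2 x + 34.8 y = -5794.40
219.0 x − 98.4 y = 805.94
Solving the 2×2 system: x ≈ -20.9, y ≈ -54.7 km.

x ≈ -20.9 km, y ≈ -54.7 km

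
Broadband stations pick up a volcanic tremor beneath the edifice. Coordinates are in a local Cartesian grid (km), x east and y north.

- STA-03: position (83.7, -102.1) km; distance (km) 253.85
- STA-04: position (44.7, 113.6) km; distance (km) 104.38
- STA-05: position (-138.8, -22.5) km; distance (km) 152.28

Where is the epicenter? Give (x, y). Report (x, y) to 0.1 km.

-59.5 km east, 107.5 km north

Circle about each station: (x − 83.7)² + (y + 102.1)² = 253.85²; (x − 44.7)² + (y − 113.6)² = 104.38²; (x + 138.8)² + (y + 22.5)² = 152.28².
Subtracting the STA-03 equation from the STA-04 and STA-05 equations removes the quadratic terms:
-78.0 x + 431.4 y = 51017.59
-445.0 x + 159.2 y = 43592.21
Solving the 2×2 system: x ≈ -59.5, y ≈ 107.5 km.
Check against STA-03 (with the unrounded x, y): √((x − 83.7)²+(y + 102.1)²) = 253.85 ≈ 253.85 km. ✓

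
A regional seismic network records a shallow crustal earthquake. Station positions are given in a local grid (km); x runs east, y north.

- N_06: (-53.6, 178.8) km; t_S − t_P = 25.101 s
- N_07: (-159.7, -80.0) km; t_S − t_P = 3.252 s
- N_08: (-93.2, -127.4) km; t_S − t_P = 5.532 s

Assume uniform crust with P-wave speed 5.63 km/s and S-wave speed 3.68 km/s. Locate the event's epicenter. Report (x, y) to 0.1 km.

Distance from S−P lag: d = Δt · v_P v_S / (v_P − v_S) = Δt · (5.63·3.68)/(5.63−3.68) ≈ 10.6248·Δt.
So d_N_06 = 266.69, d_N_07 = 34.55, d_N_08 = 58.78 km.
Circle about each station: (x + 53.6)² + (y − 178.8)² = 266.69²; (x + 159.7)² + (y + 80.0)² = 34.55²; (x + 93.2)² + (y + 127.4)² = 58.78².
Subtracting the N_06 equation from the N_07 and N_08 equations removes the quadratic terms:
-212.2 x − 517.6 y = 66991.54
-79.2 x − 612.4 y = 57743.07
Solving the 2×2 system: x ≈ -125.2, y ≈ -78.1 km.
Check against N_06 (with the unrounded x, y): √((x + 53.6)²+(y − 178.8)²) = 266.69 ≈ 266.69 km. ✓

(-125.2, -78.1)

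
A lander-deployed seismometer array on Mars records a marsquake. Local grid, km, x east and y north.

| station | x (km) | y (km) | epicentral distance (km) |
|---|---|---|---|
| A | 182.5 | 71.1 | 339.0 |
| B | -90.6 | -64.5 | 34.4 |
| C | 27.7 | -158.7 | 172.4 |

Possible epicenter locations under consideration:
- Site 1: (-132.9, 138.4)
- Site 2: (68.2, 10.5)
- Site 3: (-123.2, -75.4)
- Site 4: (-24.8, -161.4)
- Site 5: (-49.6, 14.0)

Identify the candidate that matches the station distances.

Site 3

For each candidate, compare |candidate − station| to the reported distance:
Site 1: residuals A 16.5, B 172.9, C 165.3 → max 172.9 km
Site 2: residuals A 209.6, B 141.2, C 1.6 → max 209.6 km
Site 3: residuals A 0.0, B 0.0, C 0.0 → max 0.0 km
Site 4: residuals A 27.5, B 82.7, C 119.8 → max 119.8 km
Site 5: residuals A 100.0, B 54.2, C 16.8 → max 100.0 km
Only Site 3 has all residuals ≈ 0.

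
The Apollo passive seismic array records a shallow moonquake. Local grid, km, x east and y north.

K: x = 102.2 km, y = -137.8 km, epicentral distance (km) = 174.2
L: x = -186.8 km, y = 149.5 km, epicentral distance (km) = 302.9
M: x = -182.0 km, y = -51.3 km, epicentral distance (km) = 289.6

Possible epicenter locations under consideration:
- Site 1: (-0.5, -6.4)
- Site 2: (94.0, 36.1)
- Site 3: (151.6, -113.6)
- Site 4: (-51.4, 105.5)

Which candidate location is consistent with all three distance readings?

For each candidate, compare |candidate − station| to the reported distance:
Site 1: residuals K 7.4, L 60.0, M 102.6 → max 102.6 km
Site 2: residuals K 0.1, L 0.1, M 0.1 → max 0.1 km
Site 3: residuals K 119.2, L 125.7, M 49.8 → max 125.7 km
Site 4: residuals K 113.5, L 160.5, M 85.5 → max 160.5 km
Only Site 2 has all residuals ≈ 0.

Site 2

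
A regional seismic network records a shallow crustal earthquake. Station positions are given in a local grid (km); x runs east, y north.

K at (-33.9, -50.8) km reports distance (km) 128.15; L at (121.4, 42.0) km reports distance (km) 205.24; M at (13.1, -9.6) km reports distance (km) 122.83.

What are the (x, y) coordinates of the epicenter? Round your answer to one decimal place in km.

-82.2 km east, 67.9 km north

Circle about each station: (x + 33.9)² + (y + 50.8)² = 128.15²; (x − 121.4)² + (y − 42.0)² = 205.24²; (x − 13.1)² + (y + 9.6)² = 122.83².
Subtracting pairs of circle equations eliminates x²+y² and gives linear equations (the radical axes):
310.6 x + 185.6 y = -12928.93
94.0 x + 82.4 y = -2130.87
Solving the 2×2 system: x ≈ -82.2, y ≈ 67.9 km.
Check against K (with the unrounded x, y): √((x + 33.9)²+(y + 50.8)²) = 128.19 ≈ 128.15 km. ✓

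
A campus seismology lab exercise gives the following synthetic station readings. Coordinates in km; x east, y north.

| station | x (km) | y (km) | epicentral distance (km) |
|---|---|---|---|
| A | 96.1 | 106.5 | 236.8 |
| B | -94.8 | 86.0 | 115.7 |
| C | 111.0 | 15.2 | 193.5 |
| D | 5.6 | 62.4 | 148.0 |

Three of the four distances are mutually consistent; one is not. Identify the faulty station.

B

Solve using three stations at a time. Using A, C, D (subtract circle equations pairwise → linear system) gives (x, y) ≈ (-63.4, -68.4).
Distances from that point to each station vs reported:
  A: calculated 236.8 vs reported 236.8 → residual 0.0 km
  B: calculated 157.6 vs reported 115.7 → residual 41.9 km
  C: calculated 193.4 vs reported 193.5 → residual 0.1 km
  D: calculated 147.9 vs reported 148.0 → residual 0.1 km
A, C, D are mutually consistent (residuals ≈ 0); B is off by 41.9 km.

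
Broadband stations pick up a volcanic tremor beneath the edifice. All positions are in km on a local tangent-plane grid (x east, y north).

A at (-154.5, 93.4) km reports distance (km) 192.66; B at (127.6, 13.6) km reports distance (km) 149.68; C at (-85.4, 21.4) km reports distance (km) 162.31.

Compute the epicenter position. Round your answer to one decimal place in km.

Circle about each station: (x + 154.5)² + (y − 93.4)² = 192.66²; (x − 127.6)² + (y − 13.6)² = 149.68²; (x + 85.4)² + (y − 21.4)² = 162.31².
Subtracting the A equation from the B and C equations removes the quadratic terms:
564.2 x − 159.6 y = -1413.32
138.2 x − 144.0 y = -14069.35
Solving the 2×2 system: x ≈ 34.5, y ≈ 130.8 km.
Check against A (with the unrounded x, y): √((x + 154.5)²+(y − 93.4)²) = 192.67 ≈ 192.66 km. ✓

(34.5, 130.8)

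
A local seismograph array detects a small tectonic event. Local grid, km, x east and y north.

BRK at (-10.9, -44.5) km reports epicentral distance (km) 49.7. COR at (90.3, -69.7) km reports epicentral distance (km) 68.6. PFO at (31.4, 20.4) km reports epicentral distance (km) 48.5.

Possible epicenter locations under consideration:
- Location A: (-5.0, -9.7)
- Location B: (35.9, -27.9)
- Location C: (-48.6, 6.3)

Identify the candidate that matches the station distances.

Location B

For each candidate, compare |candidate − station| to the reported distance:
Location A: residuals BRK 14.4, COR 44.0, PFO 1.3 → max 44.0 km
Location B: residuals BRK 0.0, COR 0.0, PFO 0.0 → max 0.0 km
Location C: residuals BRK 13.6, COR 89.7, PFO 32.7 → max 89.7 km
Only Location B has all residuals ≈ 0.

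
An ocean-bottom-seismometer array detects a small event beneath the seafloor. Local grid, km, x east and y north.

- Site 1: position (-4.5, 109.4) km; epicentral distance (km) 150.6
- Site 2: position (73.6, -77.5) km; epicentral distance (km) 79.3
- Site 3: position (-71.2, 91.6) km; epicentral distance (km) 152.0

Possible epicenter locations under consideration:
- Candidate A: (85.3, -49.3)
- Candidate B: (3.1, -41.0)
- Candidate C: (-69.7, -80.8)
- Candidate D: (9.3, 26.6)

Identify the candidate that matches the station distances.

Candidate B

For each candidate, compare |candidate − station| to the reported distance:
Candidate A: residuals Site 1 31.7, Site 2 48.8, Site 3 58.6 → max 58.6 km
Candidate B: residuals Site 1 0.0, Site 2 0.1, Site 3 0.0 → max 0.1 km
Candidate C: residuals Site 1 50.5, Site 2 64.0, Site 3 20.4 → max 64.0 km
Candidate D: residuals Site 1 66.7, Site 2 43.1, Site 3 48.5 → max 66.7 km
Only Candidate B has all residuals ≈ 0.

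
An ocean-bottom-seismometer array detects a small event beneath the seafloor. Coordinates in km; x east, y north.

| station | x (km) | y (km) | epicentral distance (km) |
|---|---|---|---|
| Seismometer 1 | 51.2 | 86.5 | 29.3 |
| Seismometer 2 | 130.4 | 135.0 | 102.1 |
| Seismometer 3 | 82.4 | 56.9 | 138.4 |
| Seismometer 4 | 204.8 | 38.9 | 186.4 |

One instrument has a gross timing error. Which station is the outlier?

Seismometer 3

Solve using three stations at a time. Using Seismometer 1, Seismometer 2, Seismometer 4 (subtract circle equations pairwise → linear system) gives (x, y) ≈ (31.9, 108.4).
Distances from that point to each station vs reported:
  Seismometer 1: calculated 29.2 vs reported 29.3 → residual 0.1 km
  Seismometer 2: calculated 102.1 vs reported 102.1 → residual 0.0 km
  Seismometer 3: calculated 72.2 vs reported 138.4 → residual 66.2 km
  Seismometer 4: calculated 186.4 vs reported 186.4 → residual 0.0 km
Seismometer 1, Seismometer 2, Seismometer 4 are mutually consistent (residuals ≈ 0); Seismometer 3 is off by 66.2 km.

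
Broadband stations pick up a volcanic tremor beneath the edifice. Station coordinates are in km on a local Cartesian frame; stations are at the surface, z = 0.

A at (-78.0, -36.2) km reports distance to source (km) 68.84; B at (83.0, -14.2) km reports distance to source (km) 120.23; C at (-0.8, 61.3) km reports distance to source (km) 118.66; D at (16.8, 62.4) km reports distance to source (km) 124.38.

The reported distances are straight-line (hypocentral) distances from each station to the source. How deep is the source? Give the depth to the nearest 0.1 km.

Each station gives a sphere (x−x_i)² + (y−y_i)² + z² = d_i² (stations at z=0).
Subtracting the A sphere from B and C: z² cancels, leaving linear equations in x and y:
322.0 x + 44.0 y = -10020.11
154.4 x + 195.0 y = -12977.36
Solving: x ≈ -24.697, y ≈ -46.996 km (keep extra digits for the depth step; rounded: -24.7, -47.0).
Then from the A sphere: z² = 68.84² − (x + 78.0)² − (y + 36.2)² with x = -24.697, y = -46.996, so z ≈ 42.204 ≈ 42.2 km.

depth ≈ 42.2 km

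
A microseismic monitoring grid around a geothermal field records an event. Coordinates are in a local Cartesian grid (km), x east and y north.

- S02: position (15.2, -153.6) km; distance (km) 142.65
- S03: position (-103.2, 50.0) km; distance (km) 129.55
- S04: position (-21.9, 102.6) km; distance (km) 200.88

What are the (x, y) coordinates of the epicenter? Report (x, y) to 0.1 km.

Circle about each station: (x − 15.2)² + (y + 153.6)² = 142.65²; (x + 103.2)² + (y − 50.0)² = 129.55²; (x + 21.9)² + (y − 102.6)² = 200.88².
Subtracting the S02 equation from the S03 and S04 equations removes the quadratic terms:
-236.8 x + 407.2 y = -7107.94
-74.2 x + 512.4 y = -32821.38
Solving the 2×2 system: x ≈ -106.7, y ≈ -79.5 km.
Check against S02 (with the unrounded x, y): √((x − 15.2)²+(y + 153.6)²) = 142.65 ≈ 142.65 km. ✓

-106.7 km east, -79.5 km north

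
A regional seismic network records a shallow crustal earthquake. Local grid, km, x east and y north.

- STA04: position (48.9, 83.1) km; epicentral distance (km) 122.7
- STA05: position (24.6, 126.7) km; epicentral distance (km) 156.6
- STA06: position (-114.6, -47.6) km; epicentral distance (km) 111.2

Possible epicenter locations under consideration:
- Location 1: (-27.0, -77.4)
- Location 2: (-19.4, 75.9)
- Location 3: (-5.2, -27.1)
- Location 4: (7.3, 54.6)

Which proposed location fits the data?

For each candidate, compare |candidate − station| to the reported distance:
Location 1: residuals STA04 54.8, STA05 53.9, STA06 18.7 → max 54.8 km
Location 2: residuals STA04 54.0, STA05 89.4, STA06 44.7 → max 89.4 km
Location 3: residuals STA04 0.1, STA05 0.1, STA06 0.1 → max 0.1 km
Location 4: residuals STA04 72.3, STA05 82.5, STA06 47.9 → max 82.5 km
Only Location 3 has all residuals ≈ 0.

Location 3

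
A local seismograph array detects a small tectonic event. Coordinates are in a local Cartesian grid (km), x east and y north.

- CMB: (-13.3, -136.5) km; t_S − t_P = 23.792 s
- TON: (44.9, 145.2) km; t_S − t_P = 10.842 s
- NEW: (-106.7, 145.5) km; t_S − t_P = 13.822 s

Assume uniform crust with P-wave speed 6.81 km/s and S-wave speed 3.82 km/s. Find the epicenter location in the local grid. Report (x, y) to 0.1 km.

Distance from S−P lag: d = Δt · v_P v_S / (v_P − v_S) = Δt · (6.81·3.82)/(6.81−3.82) ≈ 8.7004·Δt.
So d_CMB = 207.00, d_TON = 94.33, d_NEW = 120.26 km.
Circle about each station: (x + 13.3)² + (y + 136.5)² = 207.00²; (x − 44.9)² + (y − 145.2)² = 94.33²; (x + 106.7)² + (y − 145.5)² = 120.26².
Subtracting pairs of circle equations eliminates x²+y² and gives linear equations (the radical axes):
116.4 x + 563.4 y = 38240.76
-186.8 x + 564.0 y = 42132.53
Solving the 2×2 system: x ≈ -12.7, y ≈ 70.5 km.
Check against CMB (with the unrounded x, y): √((x + 13.3)²+(y + 136.5)²) = 207.00 ≈ 207.00 km. ✓

-12.7 km east, 70.5 km north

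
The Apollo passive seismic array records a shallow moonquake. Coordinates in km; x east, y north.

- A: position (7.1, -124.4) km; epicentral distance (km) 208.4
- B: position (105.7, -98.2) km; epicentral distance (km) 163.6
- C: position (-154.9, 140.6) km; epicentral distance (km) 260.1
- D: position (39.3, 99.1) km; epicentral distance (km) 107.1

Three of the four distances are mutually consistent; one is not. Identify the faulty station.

D

Solve using three stations at a time. Using A, B, C (subtract circle equations pairwise → linear system) gives (x, y) ≈ (94.0, 65.1).
Distances from that point to each station vs reported:
  A: calculated 208.5 vs reported 208.4 → residual 0.1 km
  B: calculated 163.7 vs reported 163.6 → residual 0.1 km
  C: calculated 260.2 vs reported 260.1 → residual 0.1 km
  D: calculated 64.5 vs reported 107.1 → residual 42.6 km
A, B, C are mutually consistent (residuals ≈ 0); D is off by 42.6 km.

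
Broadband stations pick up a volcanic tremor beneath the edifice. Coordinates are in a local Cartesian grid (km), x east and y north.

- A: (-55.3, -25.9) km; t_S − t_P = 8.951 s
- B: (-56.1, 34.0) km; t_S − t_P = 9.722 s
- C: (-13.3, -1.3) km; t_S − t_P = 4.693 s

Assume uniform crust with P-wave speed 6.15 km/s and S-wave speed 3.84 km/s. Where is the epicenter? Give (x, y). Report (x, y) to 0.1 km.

34.3 km east, -7.3 km north

Distance from S−P lag: d = Δt · v_P v_S / (v_P − v_S) = Δt · (6.15·3.84)/(6.15−3.84) ≈ 10.2234·Δt.
So d_A = 91.51, d_B = 99.39, d_C = 47.98 km.
Circle about each station: (x + 55.3)² + (y + 25.9)² = 91.51²; (x + 56.1)² + (y − 34.0)² = 99.39²; (x + 13.3)² + (y + 1.3)² = 47.98².
Subtracting the A equation from the B and C equations removes the quadratic terms:
-1.6 x + 119.8 y = -929.98
84.0 x + 49.2 y = 2521.68
Solving the 2×2 system: x ≈ 34.3, y ≈ -7.3 km.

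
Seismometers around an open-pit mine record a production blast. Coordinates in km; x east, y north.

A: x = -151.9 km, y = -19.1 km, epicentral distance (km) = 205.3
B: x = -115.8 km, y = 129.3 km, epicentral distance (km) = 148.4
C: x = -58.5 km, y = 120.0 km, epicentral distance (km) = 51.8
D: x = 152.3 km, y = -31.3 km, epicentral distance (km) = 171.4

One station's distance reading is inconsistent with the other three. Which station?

C

Solve using three stations at a time. Using A, B, D (subtract circle equations pairwise → linear system) gives (x, y) ≈ (25.6, 84.1).
Distances from that point to each station vs reported:
  A: calculated 205.3 vs reported 205.3 → residual 0.0 km
  B: calculated 148.4 vs reported 148.4 → residual 0.0 km
  C: calculated 91.4 vs reported 51.8 → residual 39.6 km
  D: calculated 171.4 vs reported 171.4 → residual 0.0 km
A, B, D are mutually consistent (residuals ≈ 0); C is off by 39.6 km.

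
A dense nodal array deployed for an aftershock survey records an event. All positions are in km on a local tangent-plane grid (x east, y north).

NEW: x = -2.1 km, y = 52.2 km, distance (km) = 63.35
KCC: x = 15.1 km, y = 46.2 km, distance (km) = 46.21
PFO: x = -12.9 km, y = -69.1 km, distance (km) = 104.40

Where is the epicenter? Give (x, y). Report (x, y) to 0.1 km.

Circle about each station: (x + 2.1)² + (y − 52.2)² = 63.35²; (x − 15.1)² + (y − 46.2)² = 46.21²; (x + 12.9)² + (y + 69.1)² = 104.40².
Subtracting pairs of circle equations eliminates x²+y² and gives linear equations (the radical axes):
34.4 x − 12.0 y = 1511.06
-21.6 x − 242.6 y = -4674.17
Solving the 2×2 system: x ≈ 49.1, y ≈ 14.9 km.
Check against NEW (with the unrounded x, y): √((x + 2.1)²+(y − 52.2)²) = 63.37 ≈ 63.35 km. ✓

(49.1, 14.9)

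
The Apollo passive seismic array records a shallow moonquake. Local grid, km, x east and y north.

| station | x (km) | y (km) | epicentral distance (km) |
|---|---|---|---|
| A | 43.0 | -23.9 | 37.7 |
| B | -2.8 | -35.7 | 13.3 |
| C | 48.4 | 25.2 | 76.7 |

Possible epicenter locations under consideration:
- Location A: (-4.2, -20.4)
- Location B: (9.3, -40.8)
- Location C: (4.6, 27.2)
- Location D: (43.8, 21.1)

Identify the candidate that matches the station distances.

Location B

For each candidate, compare |candidate − station| to the reported distance:
Location A: residuals A 9.6, B 2.1, C 7.1 → max 9.6 km
Location B: residuals A 0.0, B 0.2, C 0.0 → max 0.2 km
Location C: residuals A 26.2, B 50.0, C 32.9 → max 50.0 km
Location D: residuals A 7.3, B 60.2, C 70.5 → max 70.5 km
Only Location B has all residuals ≈ 0.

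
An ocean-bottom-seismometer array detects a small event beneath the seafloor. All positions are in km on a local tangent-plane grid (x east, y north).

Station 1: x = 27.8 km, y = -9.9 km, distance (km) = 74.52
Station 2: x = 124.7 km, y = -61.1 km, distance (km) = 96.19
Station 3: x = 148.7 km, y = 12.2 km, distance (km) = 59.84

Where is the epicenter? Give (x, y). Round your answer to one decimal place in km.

Circle about each station: (x − 27.8)² + (y + 9.9)² = 74.52²; (x − 124.7)² + (y + 61.1)² = 96.19²; (x − 148.7)² + (y − 12.2)² = 59.84².
Subtracting pairs of circle equations eliminates x²+y² and gives linear equations (the radical axes):
193.8 x − 102.4 y = 14713.16
241.8 x + 44.2 y = 23362.08
Solving the 2×2 system: x ≈ 91.3, y ≈ 29.1 km.
Check against Station 1 (with the unrounded x, y): √((x − 27.8)²+(y + 9.9)²) = 74.52 ≈ 74.52 km. ✓

(91.3, 29.1)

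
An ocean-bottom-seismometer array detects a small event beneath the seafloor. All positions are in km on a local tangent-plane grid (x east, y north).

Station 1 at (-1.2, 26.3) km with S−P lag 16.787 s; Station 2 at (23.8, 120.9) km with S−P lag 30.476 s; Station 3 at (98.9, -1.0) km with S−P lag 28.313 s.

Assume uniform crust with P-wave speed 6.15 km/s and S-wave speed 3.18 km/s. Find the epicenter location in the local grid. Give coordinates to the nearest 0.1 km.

Distance from S−P lag: d = Δt · v_P v_S / (v_P − v_S) = Δt · (6.15·3.18)/(6.15−3.18) ≈ 6.5848·Δt.
So d_Station 1 = 110.54, d_Station 2 = 200.68, d_Station 3 = 186.44 km.
Circle about each station: (x + 1.2)² + (y − 26.3)² = 110.54²; (x − 23.8)² + (y − 120.9)² = 200.68²; (x − 98.9)² + (y + 1.0)² = 186.44².
Subtracting pairs of circle equations eliminates x²+y² and gives linear equations (the radical axes):
50.0 x + 189.2 y = -13563.25
200.2 x − 54.6 y = -13451.70
Solving the 2×2 system: x ≈ -80.9, y ≈ -50.3 km.
Check against Station 1 (with the unrounded x, y): √((x + 1.2)²+(y − 26.3)²) = 110.55 ≈ 110.54 km. ✓

(-80.9, -50.3)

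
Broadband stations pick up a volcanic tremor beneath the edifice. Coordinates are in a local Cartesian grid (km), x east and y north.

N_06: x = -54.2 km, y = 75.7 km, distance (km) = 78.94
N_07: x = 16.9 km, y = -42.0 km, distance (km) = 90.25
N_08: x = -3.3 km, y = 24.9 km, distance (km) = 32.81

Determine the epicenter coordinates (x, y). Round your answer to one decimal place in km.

Circle about each station: (x + 54.2)² + (y − 75.7)² = 78.94²; (x − 16.9)² + (y + 42.0)² = 90.25²; (x + 3.3)² + (y − 24.9)² = 32.81².
Subtracting pairs of circle equations eliminates x²+y² and gives linear equations (the radical axes):
142.2 x − 235.4 y = -8532.06
101.8 x − 101.6 y = -2882.20
Solving the 2×2 system: x ≈ 19.8, y ≈ 48.2 km.

x ≈ 19.8 km, y ≈ 48.2 km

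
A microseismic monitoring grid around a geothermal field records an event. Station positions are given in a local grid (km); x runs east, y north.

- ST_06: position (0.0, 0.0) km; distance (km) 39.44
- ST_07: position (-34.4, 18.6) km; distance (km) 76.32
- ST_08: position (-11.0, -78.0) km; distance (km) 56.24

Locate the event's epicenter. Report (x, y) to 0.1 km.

Circle about each station: x² + y² = 39.44²; (x + 34.4)² + (y − 18.6)² = 76.32²; (x + 11.0)² + (y + 78.0)² = 56.24².
Subtracting the ST_06 equation from the ST_07 and ST_08 equations removes the quadratic terms:
-68.8 x + 37.2 y = -2739.91
-22.0 x − 156.0 y = 4597.58
Solving the 2×2 system: x ≈ 22.2, y ≈ -32.6 km.

x ≈ 22.2 km, y ≈ -32.6 km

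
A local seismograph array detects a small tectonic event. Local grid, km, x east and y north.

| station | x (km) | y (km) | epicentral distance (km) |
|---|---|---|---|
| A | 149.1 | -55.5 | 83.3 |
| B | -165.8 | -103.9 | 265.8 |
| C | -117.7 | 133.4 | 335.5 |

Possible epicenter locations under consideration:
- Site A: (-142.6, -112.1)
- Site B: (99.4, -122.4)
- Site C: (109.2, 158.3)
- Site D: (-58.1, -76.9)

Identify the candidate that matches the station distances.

Site B

For each candidate, compare |candidate − station| to the reported distance:
Site A: residuals A 213.8, B 241.2, C 88.7 → max 241.2 km
Site B: residuals A 0.0, B 0.0, C 0.0 → max 0.0 km
Site C: residuals A 134.2, B 114.2, C 107.2 → max 134.2 km
Site D: residuals A 125.0, B 154.8, C 116.9 → max 154.8 km
Only Site B has all residuals ≈ 0.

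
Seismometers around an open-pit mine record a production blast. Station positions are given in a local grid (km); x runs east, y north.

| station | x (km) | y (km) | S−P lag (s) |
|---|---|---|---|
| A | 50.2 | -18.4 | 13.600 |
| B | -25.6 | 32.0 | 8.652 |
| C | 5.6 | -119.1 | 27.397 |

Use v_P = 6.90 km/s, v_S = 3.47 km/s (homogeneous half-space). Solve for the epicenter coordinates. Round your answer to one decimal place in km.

(20.0, 71.6)

Distance from S−P lag: d = Δt · v_P v_S / (v_P − v_S) = Δt · (6.90·3.47)/(6.90−3.47) ≈ 6.9805·Δt.
So d_A = 94.93, d_B = 60.39, d_C = 191.24 km.
Circle about each station: (x − 50.2)² + (y + 18.4)² = 94.93²; (x + 25.6)² + (y − 32.0)² = 60.39²; (x − 5.6)² + (y + 119.1)² = 191.24².
Subtracting pairs of circle equations eliminates x²+y² and gives linear equations (the radical axes):
-151.6 x + 100.8 y = 4185.51
-89.2 x − 201.4 y = -16203.46
Solving the 2×2 system: x ≈ 20.0, y ≈ 71.6 km.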